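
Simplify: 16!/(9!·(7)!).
11,440
This is C(16,9) = 11,440.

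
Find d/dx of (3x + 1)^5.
15(3x + 1)^4

Chain rule: 5(3x+1)^{4} × 3 = 15(3x+1)^{4}.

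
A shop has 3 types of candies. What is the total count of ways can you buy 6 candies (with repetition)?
28

Working:
Stars and bars: C(6+3-1, 6) = C(8, 6) = 28.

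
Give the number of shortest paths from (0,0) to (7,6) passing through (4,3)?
To (4,3): C(7,4)=35. From there: C(6,3)=20. Total: 700.

Answer: 700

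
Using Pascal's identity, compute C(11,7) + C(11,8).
495

Explanation: C(11,7) + C(11,8) = C(12,8) = 495.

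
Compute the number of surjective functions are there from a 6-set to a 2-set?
62

Explanation: Onto functions = 2! × S(6,2)
First compute S(6,2) via recurrence:
Using the Stirling recurrence: S(n,k) = k·S(n-1,k) + S(n-1,k-1)
S(6,2) = 2·S(5,2) + S(5,1)
         = 2·15 + 1
         = 30 + 1
         = 31
Then: 2 × 31 = 62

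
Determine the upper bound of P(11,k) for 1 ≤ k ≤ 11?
39,916,800

Working:
P(11,k) increases in k, so maximum at k = 11: 11! = 39,916,800.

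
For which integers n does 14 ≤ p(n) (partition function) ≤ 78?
Tabulating p(n) via p(n) = p(n−1) + p(n−2) − p(n−5) − p(n−7) + …: p(6)=11; p(7)=15; p(8)=22; p(9)=30; p(10)=42; p(11)=56; p(12)=77; p(13)=101. So valid n = 7, 8, 9, 10, 11, 12.

Answer: 7, 8, 9, 10, 11, 12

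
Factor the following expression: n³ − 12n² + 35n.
n(n − 5)(n − 7)

Reasoning: n³ − 12n² + 35n = n(n² − 12n + 35) = n(n − 5)(n − 7).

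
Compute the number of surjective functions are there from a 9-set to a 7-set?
Onto functions = 7! × S(9,7)
First compute S(9,7) via recurrence:
Using the Stirling recurrence: S(n,k) = k·S(n-1,k) + S(n-1,k-1)
S(9,7) = 7·S(8,7) + S(8,6)
         = 7·28 + 266
         = 196 + 266
         = 462
Then: 5040 × 462 = 2,328,480

Answer: 2,328,480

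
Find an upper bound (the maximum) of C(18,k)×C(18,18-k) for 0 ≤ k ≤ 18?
2,363,904,400

Reasoning: C(18,k)·C(18,18-k) = C(18,k)², maximised at the centre k = 9: C(18,9)² = 2,363,904,400.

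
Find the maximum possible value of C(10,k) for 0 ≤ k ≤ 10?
252

Reasoning: Maximum at k = 5: C(10,5) = 252.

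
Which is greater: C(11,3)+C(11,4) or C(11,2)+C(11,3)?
C(11,3)+C(11,4)

First=495, Second=220.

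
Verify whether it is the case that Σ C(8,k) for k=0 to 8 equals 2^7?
False

Reasoning: Binomial theorem: Σ C(8,k) = (1+1)^8 = 2^8 = 256; RHS 2^7 = 128.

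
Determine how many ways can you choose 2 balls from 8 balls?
28
C(8,2) = 8! / (2! × (8-2)!)
         = 8! / (2! × 6!)
         = 28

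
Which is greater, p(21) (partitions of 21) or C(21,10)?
C(21,10)

Reasoning: Pentagonal recurrence p(n) = p(n−1) + p(n−2) − p(n−5) − p(n−7) + …: p(21) = p(20) + p(19) − p(16) − p(14) + p(9) + p(6) = 627 + 490 − 231 − 135 + 30 + 11 = 792; C(21,10) = 352,716.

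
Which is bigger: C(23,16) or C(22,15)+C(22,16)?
Equal

By Pascal's identity: C(23,16) = C(22,15)+C(22,16) = 245,157. Equal.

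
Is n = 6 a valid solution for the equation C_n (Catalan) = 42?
C_6 = C(12,6)/(6+1) = 924/7 = 132, which does not equal 42.

Answer: No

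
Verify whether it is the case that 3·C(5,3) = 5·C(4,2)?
True

Solution: Absorption identity k·C(n,k) = n·C(n-1,k-1). LHS = 3·10 = 30; RHS = 5·6 = 30.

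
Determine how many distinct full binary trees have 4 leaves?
Using the Catalan number formula: C_n = C(2n, n) / (n+1)
C_3 = C(6, 3) / (3+1)
     = 20 / 4
     = 5
Final answer: 5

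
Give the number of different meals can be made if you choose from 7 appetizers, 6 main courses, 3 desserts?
126

Reasoning: By the multiplication principle: 7 × 6 × 3 = 126.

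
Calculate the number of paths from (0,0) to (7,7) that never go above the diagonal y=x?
429

Working:
Counted by the Catalan number C_7: C_7 = C(14,7)/(7+1) = 3,432/8 = 429.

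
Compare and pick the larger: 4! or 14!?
14!

Explanation: 4!=24, 14!=87,178,291,200. 14! > 4!.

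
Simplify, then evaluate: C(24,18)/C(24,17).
7/18

C(n,k+1)/C(n,k) = (n−k)/(k+1). Here (24−17)/(17+1) = 7/18 = 7/18.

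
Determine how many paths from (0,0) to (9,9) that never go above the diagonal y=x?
4,862
Counted by the Catalan number C_9: C_9 = C(18,9)/(9+1) = 48,620/10 = 4,862.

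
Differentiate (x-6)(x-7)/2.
(2x - 13)/2

Explanation: d/dx[(x-6)(x-7)] = (x-7) + (x-6) = 2x - 13. Dividing by 2 gives (2x - 13)/2.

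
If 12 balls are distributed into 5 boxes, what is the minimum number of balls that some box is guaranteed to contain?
3

Explanation: Pigeonhole: ⌈12/5⌉ = 3.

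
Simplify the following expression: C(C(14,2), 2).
4,095
C(14,2) = 91, then C(91, 2) = 4,095.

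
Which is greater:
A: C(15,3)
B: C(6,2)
A=C(15,3)=455, B=C(6,2)=15.

Answer: A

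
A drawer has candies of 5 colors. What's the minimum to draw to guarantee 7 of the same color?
Worst case: 6 of each = 30. One more: 31.
Final answer: 31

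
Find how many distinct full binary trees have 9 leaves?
1,430

Solution: Using the Catalan number formula: C_n = C(2n, n) / (n+1)
C_8 = C(16, 8) / (8+1)
     = 12870 / 9
     = 1,430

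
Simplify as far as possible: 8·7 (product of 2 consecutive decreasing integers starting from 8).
56
This is P(8,2) = 8!/(6)! = 56.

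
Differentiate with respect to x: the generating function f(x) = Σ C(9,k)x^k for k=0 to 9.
Term-by-term differentiation gives Σ k·C(9,k)x^{k-1} for k=1 to 9.
Final answer: Σ k·C(9,k)x^(k-1) for k=1 to 9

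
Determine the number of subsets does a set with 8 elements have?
256

Solution: Each element can be included or excluded: 2^8 = 256.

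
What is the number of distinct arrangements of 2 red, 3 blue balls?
10

Reasoning: Multinomial: 5!/(2! × 3!) = 10.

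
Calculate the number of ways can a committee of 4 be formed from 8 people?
70

Reasoning: C(8,4) = 8! / (4! × (8-4)!)
         = 8! / (4! × 4!)
         = 70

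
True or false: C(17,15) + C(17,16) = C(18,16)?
True

Working:
Pascal's identity C(n,k) + C(n,k+1) = C(n+1,k+1): 136 + 17 = 153 = C(18,16).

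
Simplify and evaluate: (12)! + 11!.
518,918,400

Explanation: (12)! + 11! = (12)·11! + 11! = (12+1)·11! = 13·11! = 518,918,400.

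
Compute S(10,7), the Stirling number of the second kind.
5,880

Working:
Using the Stirling recurrence: S(n,k) = k·S(n-1,k) + S(n-1,k-1)
S(10,7) = 7·S(9,7) + S(9,6)
         = 7·462 + 2646
         = 3234 + 2646
         = 5,880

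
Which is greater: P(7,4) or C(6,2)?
P(7,4)

P(7,4)=840, C(6,2)=15.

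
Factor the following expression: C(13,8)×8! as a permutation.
P(13,8)

Reasoning: C(13,8)×8! = [13!/(8!(5)!)]×8! = 13!/(5)! = P(13,8) = 51,891,840.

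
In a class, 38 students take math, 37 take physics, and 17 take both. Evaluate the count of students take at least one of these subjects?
58

Solution: |A∪B| = |A|+|B|-|A∩B| = 38+37-17 = 58.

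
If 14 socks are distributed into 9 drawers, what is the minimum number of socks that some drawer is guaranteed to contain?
2

Explanation: Pigeonhole: ⌈14/9⌉ = 2.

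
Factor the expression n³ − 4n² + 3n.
n³ − 4n² + 3n = n(n² − 4n + 3) = n(n − 1)(n − 3).

Answer: n(n − 1)(n − 3)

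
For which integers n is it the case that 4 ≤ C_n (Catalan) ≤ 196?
3, 4, 5, 6
C_2=2; C_3=5; C_4=14; C_5=42; C_6=132; C_7=429. So valid n = 3, 4, 5, 6.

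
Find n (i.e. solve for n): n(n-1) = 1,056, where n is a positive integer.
33

Solution: n² − n − 1,056 = 0, so n = (1 ± √(1 + 4·1,056))/2 = (1 ± √4,225)/2 = (1 ± 65)/2, i.e. n = 33 or n = -32. Taking the positive root, n = 33 (check: 33×32 = 1,056).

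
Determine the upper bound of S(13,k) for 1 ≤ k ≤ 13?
9,321,312

Reasoning: Row S(13,k) for k = 1..13 (via S(n,k) = k·S(n−1,k) + S(n−1,k−1)): 1, 4,095, 261,625, 2,532,530, 7,508,501, 9,321,312, 5,715,424, 1,899,612, 359,502, 39,325, 2,431, 78, 1. The row is unimodal; maximum at k = 6: 9,321,312.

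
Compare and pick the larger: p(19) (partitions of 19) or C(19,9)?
C(19,9)

Pentagonal recurrence p(n) = p(n−1) + p(n−2) − p(n−5) − p(n−7) + …: p(19) = p(18) + p(17) − p(14) − p(12) + p(7) + p(4) = 385 + 297 − 135 − 77 + 15 + 5 = 490; C(19,9) = 92,378.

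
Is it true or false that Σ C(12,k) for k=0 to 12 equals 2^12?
True

Explanation: Binomial theorem: Σ C(12,k) = (1+1)^12 = 2^12 = 4,096; RHS 2^12 = 4,096.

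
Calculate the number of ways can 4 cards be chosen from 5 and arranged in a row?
120

Solution: P(5,4) = 5!/(5-4)! = 120.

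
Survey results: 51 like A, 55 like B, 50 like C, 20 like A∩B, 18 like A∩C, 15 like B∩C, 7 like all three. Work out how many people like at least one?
110

Explanation: |A∪B∪C| = 51+55+50-20-18-15+7 = 110.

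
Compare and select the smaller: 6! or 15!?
6!
6!=720, 15!=1,307,674,368,000. 15! > 6!.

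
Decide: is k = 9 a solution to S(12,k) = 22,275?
Yes

Solution: S(12,9) = 9·S(11,9) + S(11,8) = 9·1,155 + 11,880 = 22,275, which equals 22,275.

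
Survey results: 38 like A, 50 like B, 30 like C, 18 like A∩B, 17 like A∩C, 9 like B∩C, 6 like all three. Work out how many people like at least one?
80

|A∪B∪C| = 38+50+30-18-17-9+6 = 80.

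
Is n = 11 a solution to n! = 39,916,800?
Yes

Reasoning: 11! = 11·10! = 11·3,628,800 = 39,916,800, which equals 39,916,800.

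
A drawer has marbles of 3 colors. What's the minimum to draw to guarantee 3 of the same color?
7

Reasoning: Worst case: 2 of each = 6. One more: 7.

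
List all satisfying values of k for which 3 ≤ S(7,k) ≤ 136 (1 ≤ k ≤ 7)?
2, 6

Explanation: S(7,1)=1; S(7,2)=63; S(7,3)=301; S(7,4)=350; S(7,5)=140; S(7,6)=21; S(7,7)=1. So valid k = 2, 6.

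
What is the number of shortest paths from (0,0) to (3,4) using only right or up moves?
35

Explanation: Choose 3 rights from 7 moves: C(7,3) = 35.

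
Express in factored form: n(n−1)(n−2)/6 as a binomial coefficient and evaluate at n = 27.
n(n−1)(n−2)/6 = n!/(3!(n−3)!) = C(n,3). At n = 27: C(27,3) = 2,925.

Answer: C(n,3); C(27,3) = 2,925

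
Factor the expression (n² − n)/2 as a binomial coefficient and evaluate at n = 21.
C(n,2); C(21,2) = 210

Explanation: (n² − n)/2 = n(n−1)/2 = C(n,2). At n = 21: C(21,2) = 210.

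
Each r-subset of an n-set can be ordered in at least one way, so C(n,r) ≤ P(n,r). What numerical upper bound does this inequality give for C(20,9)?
P(20,9) = 20·19·18·17·16·15·14·13·12 = 60,949,324,800, so C(20,9) ≤ 60,949,324,800. (The bound is loose by a factor of 9! = 362,880: C(20,9) = 60,949,324,800/362,880 = 167,960.)

Answer: 60,949,324,800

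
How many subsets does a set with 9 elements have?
512

Reasoning: Each element can be included or excluded: 2^9 = 512.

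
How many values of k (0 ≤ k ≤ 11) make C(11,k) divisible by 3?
6

Solution: Checking C(11,k) mod 3 for k = 0..11: divisible at k = 3, 4, 5, 6, 7, 8. That's 6 values.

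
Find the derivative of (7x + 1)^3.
21(7x + 1)^2

Working:
Chain rule: 3(7x+1)^{2} × 7 = 21(7x+1)^{2}.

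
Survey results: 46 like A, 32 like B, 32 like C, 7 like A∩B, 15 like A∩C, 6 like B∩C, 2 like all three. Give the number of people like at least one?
|A∪B∪C| = 46+32+32-7-15-6+2 = 84.
Final answer: 84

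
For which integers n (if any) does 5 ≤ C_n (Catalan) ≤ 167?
C_2=2; C_3=5; C_4=14; C_5=42; C_6=132; C_7=429. So valid n = 3, 4, 5, 6.
Final answer: 3, 4, 5, 6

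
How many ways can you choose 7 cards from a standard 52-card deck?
133,784,560
C(52,7) = 133,784,560.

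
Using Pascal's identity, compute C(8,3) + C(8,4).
126
C(8,3) + C(8,4) = C(9,4) = 126.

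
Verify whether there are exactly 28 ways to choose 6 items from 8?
True

C(8,6) = 28.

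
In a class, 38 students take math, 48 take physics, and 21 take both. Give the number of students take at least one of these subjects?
65

Explanation: |A∪B| = |A|+|B|-|A∩B| = 38+48-21 = 65.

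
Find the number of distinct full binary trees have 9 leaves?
Using the Catalan number formula: C_n = C(2n, n) / (n+1)
C_8 = C(16, 8) / (8+1)
     = 12870 / 9
     = 1,430
Final answer: 1,430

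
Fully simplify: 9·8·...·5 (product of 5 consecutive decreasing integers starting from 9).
15,120

Explanation: This is P(9,5) = 9!/(4)! = 15,120.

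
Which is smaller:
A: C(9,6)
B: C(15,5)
A
A=C(9,6)=84, B=C(15,5)=3,003.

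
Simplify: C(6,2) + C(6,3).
By Pascal's identity: C(7,3) = 35.
Final answer: 35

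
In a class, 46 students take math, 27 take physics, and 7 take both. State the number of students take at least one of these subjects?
|A∪B| = |A|+|B|-|A∩B| = 46+27-7 = 66.
Final answer: 66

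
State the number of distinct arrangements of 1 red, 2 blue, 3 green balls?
60
Multinomial: 6!/(1! × 2! × 3!) = 60.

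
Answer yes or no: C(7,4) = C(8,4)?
No

Working:
LHS = C(7,4) = 35; RHS = C(8,4) = 70. 35 ≠ 70, so the statement does not hold.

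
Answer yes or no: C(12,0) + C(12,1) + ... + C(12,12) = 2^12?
Binomial theorem with x = y = 1: Σ C(12,i) = (1+1)^12 = 2^12 = 4,096. The statement holds.

Answer: Yes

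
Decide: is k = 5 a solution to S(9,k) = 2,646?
No

Working:
S(9,5) = 5·S(8,5) + S(8,4) = 5·1,050 + 1,701 = 6,951, which does not equal 2,646.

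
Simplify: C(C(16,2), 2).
7,140

C(16,2) = 120, then C(120, 2) = 7,140.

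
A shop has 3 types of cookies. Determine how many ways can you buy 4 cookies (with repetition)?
Stars and bars: C(4+3-1, 4) = C(6, 4) = 15.

Answer: 15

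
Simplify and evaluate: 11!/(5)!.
This equals 11×10×...×6 = 332,640.

Answer: 332,640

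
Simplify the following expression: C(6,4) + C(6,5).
By Pascal's identity: C(7,5) = 21.
Final answer: 21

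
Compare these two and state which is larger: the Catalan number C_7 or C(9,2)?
C_7

Working:
C_7 = C(14,7)/(7+1) = 3,432/8 = 429; C(9,2) = 36.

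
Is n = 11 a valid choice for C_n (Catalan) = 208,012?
No

Solution: C_11 = C(22,11)/(11+1) = 705,432/12 = 58,786, which does not equal 208,012.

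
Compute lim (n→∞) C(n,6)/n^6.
1/720

Solution: C(n,6) ≈ n^6/6! for large n. Limit = 1/6! = 1/720.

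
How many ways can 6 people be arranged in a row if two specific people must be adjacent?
240

Working:
Treat pair as unit: (6-1)! arrangements × 2 internal orders = 240.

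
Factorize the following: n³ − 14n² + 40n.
n(n − 4)(n − 10)

Reasoning: n³ − 14n² + 40n = n(n² − 14n + 40) = n(n − 4)(n − 10).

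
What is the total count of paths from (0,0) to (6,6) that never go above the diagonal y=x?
Counted by the Catalan number C_6: C_6 = C(12,6)/(6+1) = 924/7 = 132.

Answer: 132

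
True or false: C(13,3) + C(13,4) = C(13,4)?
False
Pascal's identity gives C(14,4) = 1,001, whereas C(13,4) = 715.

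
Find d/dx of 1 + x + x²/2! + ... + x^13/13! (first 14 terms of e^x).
1 + x + x²/2! + ... + x^12/12!

Differentiating term by term gives the first 13 terms of e^x.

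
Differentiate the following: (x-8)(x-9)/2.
(2x - 17)/2

Reasoning: d/dx[(x-8)(x-9)] = (x-9) + (x-8) = 2x - 17. Dividing by 2 gives (2x - 17)/2.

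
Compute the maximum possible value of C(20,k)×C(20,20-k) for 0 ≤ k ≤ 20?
34,134,779,536

Working:
C(20,k)·C(20,20-k) = C(20,k)², maximised at the centre k = 10: C(20,10)² = 34,134,779,536.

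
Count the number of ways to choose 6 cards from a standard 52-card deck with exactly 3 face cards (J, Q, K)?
2,173,600
12 face cards and 40 non-face cards: C(12,3) × C(40,3) = 220 × 9,880 = 2,173,600.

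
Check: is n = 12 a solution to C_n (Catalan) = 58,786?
No

C_12 = C(24,12)/(12+1) = 2,704,156/13 = 208,012, which does not equal 58,786.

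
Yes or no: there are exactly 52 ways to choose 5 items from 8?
No

Working:
C(8,5) = 56 ≠ 52.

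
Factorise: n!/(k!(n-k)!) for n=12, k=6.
C(12,6) = 924

Solution: This is the binomial coefficient C(12,6) = 924.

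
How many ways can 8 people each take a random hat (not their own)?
14,833

Working:
Using D(n) = (n-1)[D(n-1) + D(n-2)]:
D(8) = (8-1) × [D(7) + D(6)]
      = 7 × [1854 + 265]
      = 7 × 2119
      = 14,833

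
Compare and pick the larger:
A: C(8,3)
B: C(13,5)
B

Reasoning: A=C(8,3)=56, B=C(13,5)=1,287.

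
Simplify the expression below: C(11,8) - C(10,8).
120
C(11,8) - C(10,8) = C(10,7) = 120.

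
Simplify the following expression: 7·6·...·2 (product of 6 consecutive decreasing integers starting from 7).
5,040

This is P(7,6) = 7!/(1)! = 5,040.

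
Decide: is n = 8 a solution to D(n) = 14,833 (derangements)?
Yes

Working:
D(8) = (8-1)·[D(7) + D(6)] = 7·[1,854 + 265] = 14,833, which equals 14,833.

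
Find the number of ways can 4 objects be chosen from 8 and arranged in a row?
P(8,4) = 8!/(8-4)! = 1,680.

Answer: 1,680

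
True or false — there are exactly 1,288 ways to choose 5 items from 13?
C(13,5) = 1,287 ≠ 1288.

Answer: False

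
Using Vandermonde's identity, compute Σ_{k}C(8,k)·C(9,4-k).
= C(8+9,4) = C(17,4) = 2,380.
Final answer: 2,380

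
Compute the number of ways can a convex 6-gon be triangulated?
14
Using the Catalan number formula: C_n = C(2n, n) / (n+1)
C_4 = C(8, 4) / (4+1)
     = 70 / 5
     = 14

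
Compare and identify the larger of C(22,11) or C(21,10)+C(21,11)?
Equal

Solution: By Pascal's identity: C(22,11) = C(21,10)+C(21,11) = 705,432. Equal.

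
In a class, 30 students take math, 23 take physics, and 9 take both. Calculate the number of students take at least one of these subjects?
44

Solution: |A∪B| = |A|+|B|-|A∩B| = 30+23-9 = 44.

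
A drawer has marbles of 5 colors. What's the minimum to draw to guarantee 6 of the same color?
Worst case: 5 of each = 25. One more: 26.

Answer: 26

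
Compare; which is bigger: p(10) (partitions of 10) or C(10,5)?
C(10,5)

Pentagonal recurrence p(n) = p(n−1) + p(n−2) − p(n−5) − p(n−7) + …: p(10) = p(9) + p(8) − p(5) − p(3) = 30 + 22 − 7 − 3 = 42; C(10,5) = 252.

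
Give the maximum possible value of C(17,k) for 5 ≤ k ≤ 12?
24,310

Reasoning: C(17,k) is maximised at the centre of the row: C(17,8) = 24,310.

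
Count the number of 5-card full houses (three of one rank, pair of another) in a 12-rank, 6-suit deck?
39,600

Explanation: Triple rank: 12. Triple suits: C(6,3)=20. Pair rank: 11. Pair suits: C(6,2)=15. Total: 39,600.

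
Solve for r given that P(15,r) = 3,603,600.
6
P(15,r) = 15·14·…·(15−r+1), a product of r factors. Multiplying down from 15: 15 = 15; 15·14 = 210; 15·14·13 = 2,730; 15·14·13·12 = 32,760; 15·14·13·12·11 = 360,360; 15·14·13·12·11·10 = 3,603,600 ✓ (6 factors). So r = 6.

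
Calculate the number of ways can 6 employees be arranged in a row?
720

Working:
Arrangements of 6 distinct objects: 6! = 720.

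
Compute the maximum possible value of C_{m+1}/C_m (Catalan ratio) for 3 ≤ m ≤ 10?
7/2

Reasoning: C_{m+1}/C_m = 2(2m+1)/(m+2), which increases with m. Maximum at m = 10: 2·21/12 = 7/2.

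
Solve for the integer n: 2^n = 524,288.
19

Reasoning: 524,288 = 1,024 × 512 = 2^10 × 2^9 = 2^19, so n = 19.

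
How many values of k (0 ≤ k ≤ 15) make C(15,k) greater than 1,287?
8
Row 15 is unimodal and symmetric about k=15/2. C(15,3)=455 ≤ 1,287; C(15,4)=1,365 > 1,287; by symmetry C(15,k) > 1,287 for k = 4..11. That's 11 - 4 + 1 = 8 values.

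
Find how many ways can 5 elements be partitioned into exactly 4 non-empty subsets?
10

Explanation: This equals S(5,4), the Stirling number of the 2nd kind.
Using the Stirling recurrence: S(n,k) = k·S(n-1,k) + S(n-1,k-1)
S(5,4) = 4·S(4,4) + S(4,3)
         = 4·1 + 6
         = 4 + 6
         = 10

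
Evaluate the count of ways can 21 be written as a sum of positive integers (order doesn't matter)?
Pentagonal recurrence p(n) = p(n−1) + p(n−2) − p(n−5) − p(n−7) + …: p(21) = p(20) + p(19) − p(16) − p(14) + p(9) + p(6) = 627 + 490 − 231 − 135 + 30 + 11 = 792.
Final answer: 792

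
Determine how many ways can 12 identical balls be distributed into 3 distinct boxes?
91
C(12+3-1, 3-1) = C(14, 2) = 91.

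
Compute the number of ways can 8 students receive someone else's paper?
Using D(n) = (n-1)[D(n-1) + D(n-2)]:
D(8) = (8-1) × [D(7) + D(6)]
      = 7 × [1854 + 265]
      = 7 × 2119
      = 14,833

Answer: 14,833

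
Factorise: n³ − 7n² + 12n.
n(n − 3)(n − 4)

Explanation: n³ − 7n² + 12n = n(n² − 7n + 12) = n(n − 3)(n − 4).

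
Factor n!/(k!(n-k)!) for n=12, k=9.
This is the binomial coefficient C(12,9) = 220.
Final answer: C(12,9) = 220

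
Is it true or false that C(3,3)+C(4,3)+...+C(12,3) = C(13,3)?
False

Reasoning: Hockey stick identity gives Σ = C(13,4) = 715; RHS C(13,3) = 286.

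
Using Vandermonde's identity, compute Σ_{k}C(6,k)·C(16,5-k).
= C(6+16,5) = C(22,5) = 26,334.
Final answer: 26,334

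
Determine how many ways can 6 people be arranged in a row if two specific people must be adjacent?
240

Working:
Treat pair as unit: (6-1)! arrangements × 2 internal orders = 240.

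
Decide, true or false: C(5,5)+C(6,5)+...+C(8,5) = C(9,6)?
Hockey stick identity gives Σ = C(9,6) = 84; RHS C(9,6) = 84.
Final answer: True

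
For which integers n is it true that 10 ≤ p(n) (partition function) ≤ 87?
6, 7, 8, 9, 10, 11, 12

Working:
Tabulating p(n) via p(n) = p(n−1) + p(n−2) − p(n−5) − p(n−7) + …: p(5)=7; p(6)=11; p(7)=15; p(8)=22; p(9)=30; p(10)=42; p(11)=56; p(12)=77; p(13)=101. So valid n = 6, 7, 8, 9, 10, 11, 12.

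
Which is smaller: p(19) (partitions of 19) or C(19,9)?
p(19)

Solution: Pentagonal recurrence p(n) = p(n−1) + p(n−2) − p(n−5) − p(n−7) + …: p(19) = p(18) + p(17) − p(14) − p(12) + p(7) + p(4) = 385 + 297 − 135 − 77 + 15 + 5 = 490; C(19,9) = 92,378.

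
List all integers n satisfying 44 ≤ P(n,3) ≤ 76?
5

Solution: P(4,3)=24; P(5,3)=60; P(6,3)=120. So valid n = 5.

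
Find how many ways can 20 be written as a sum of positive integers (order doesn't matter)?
Pentagonal recurrence p(n) = p(n−1) + p(n−2) − p(n−5) − p(n−7) + …: p(20) = p(19) + p(18) − p(15) − p(13) + p(8) + p(5) = 490 + 385 − 176 − 101 + 22 + 7 = 627.
Final answer: 627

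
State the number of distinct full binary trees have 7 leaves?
132

Using the Catalan number formula: C_n = C(2n, n) / (n+1)
C_6 = C(12, 6) / (6+1)
     = 924 / 7
     = 132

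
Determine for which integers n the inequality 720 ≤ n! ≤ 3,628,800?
6, 7, 8, 9, 10

Working:
n! is strictly increasing; 6! = 720 and 10! = 3,628,800, so valid n = 6, 7, 8, 9, 10.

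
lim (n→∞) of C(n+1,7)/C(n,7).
1

Both numerator and denominator grow as n^7/7! for large n, so the ratio → 1.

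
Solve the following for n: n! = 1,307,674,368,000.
15
n! is strictly increasing. 13! = 6,227,020,800, 14! = 87,178,291,200, 15! = 1,307,674,368,000 ✓. So n = 15.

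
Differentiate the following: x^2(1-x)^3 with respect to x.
Product rule: 2x^{1}(1-x)^{3} + x^2·(-3)(1-x)^{2}.

Answer: 2x^1(1-x)^3 - 3x^2(1-x)^2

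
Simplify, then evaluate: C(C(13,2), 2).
3,003

Solution: C(13,2) = 78, then C(78, 2) = 3,003.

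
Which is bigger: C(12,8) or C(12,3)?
C(12,8)

Reasoning: C(12,8)=495, C(12,3)=220.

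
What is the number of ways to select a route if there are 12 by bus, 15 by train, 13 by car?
40

Solution: By the addition principle: 12 + 15 + 13 = 40.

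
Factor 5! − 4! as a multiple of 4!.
5! − 4! = 5·4! − 4! = (5 − 1)·4! = 4 × 4! = 96.
Final answer: 4 × 4! = 96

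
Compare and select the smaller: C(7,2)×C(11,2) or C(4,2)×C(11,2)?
C(4,2)×C(11,2)

C(7,2)×C(11,2)=1,155, C(4,2)×C(11,2)=330.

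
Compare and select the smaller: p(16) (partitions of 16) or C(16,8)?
p(16)

Pentagonal recurrence p(n) = p(n−1) + p(n−2) − p(n−5) − p(n−7) + …: p(16) = p(15) + p(14) − p(11) − p(9) + p(4) + p(1) = 176 + 135 − 56 − 30 + 5 + 1 = 231; C(16,8) = 12,870.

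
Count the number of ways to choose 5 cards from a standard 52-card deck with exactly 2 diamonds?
712,842

Reasoning: 13 diamonds and 39 non-diamonds: C(13,2) × C(39,3) = 78 × 9139 = 712,842.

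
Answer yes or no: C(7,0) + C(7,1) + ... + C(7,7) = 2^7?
Yes

Working:
Binomial theorem with x = y = 1: Σ C(7,i) = (1+1)^7 = 2^7 = 128. The statement holds.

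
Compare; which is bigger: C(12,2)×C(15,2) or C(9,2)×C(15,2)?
C(12,2)×C(15,2)

Reasoning: C(12,2)×C(15,2)=6,930, C(9,2)×C(15,2)=3,780.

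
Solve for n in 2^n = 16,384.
14

Explanation: 16,384 = 1,024 × 16 = 2^10 × 2^4 = 2^14, so n = 14.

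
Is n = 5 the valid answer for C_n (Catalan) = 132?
No

Working:
C_5 = C(10,5)/(5+1) = 252/6 = 42, which does not equal 132.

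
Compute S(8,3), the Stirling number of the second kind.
966

Reasoning: Using the Stirling recurrence: S(n,k) = k·S(n-1,k) + S(n-1,k-1)
S(8,3) = 3·S(7,3) + S(7,2)
         = 3·301 + 63
         = 903 + 63
         = 966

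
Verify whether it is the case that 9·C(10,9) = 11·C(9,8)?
False

Absorption identity k·C(n,k) = n·C(n-1,k-1). LHS = 9·10 = 90; RHS = 11·9 = 99.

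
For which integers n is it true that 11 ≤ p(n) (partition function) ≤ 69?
Tabulating p(n) via p(n) = p(n−1) + p(n−2) − p(n−5) − p(n−7) + …: p(5)=7; p(6)=11; p(7)=15; p(8)=22; p(9)=30; p(10)=42; p(11)=56; p(12)=77. So valid n = 6, 7, 8, 9, 10, 11.
Final answer: 6, 7, 8, 9, 10, 11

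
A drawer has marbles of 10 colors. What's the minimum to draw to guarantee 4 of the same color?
31

Reasoning: Worst case: 3 of each = 30. One more: 31.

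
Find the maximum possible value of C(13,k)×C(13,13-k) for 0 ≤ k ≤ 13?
2,944,656

Reasoning: C(13,k)·C(13,13-k) = C(13,k)², maximised at the centre k = 6: C(13,6)² = 2,944,656.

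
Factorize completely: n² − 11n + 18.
Seek roots whose sum is 11 and product is 18: (2, 9). So n² − 11n + 18 = (n − 2)(n − 9).
Final answer: (n − 2)(n − 9)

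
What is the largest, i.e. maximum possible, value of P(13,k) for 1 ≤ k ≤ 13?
6,227,020,800

Working:
P(13,k) increases in k, so maximum at k = 13: 13! = 6,227,020,800.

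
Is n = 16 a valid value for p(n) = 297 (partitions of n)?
Pentagonal recurrence p(n) = p(n−1) + p(n−2) − p(n−5) − p(n−7) + …: p(16) = p(15) + p(14) − p(11) − p(9) + p(4) + p(1) = 176 + 135 − 56 − 30 + 5 + 1 = 231, which does not equal 297.
Final answer: No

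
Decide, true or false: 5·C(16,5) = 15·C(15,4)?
False

Explanation: Absorption identity k·C(n,k) = n·C(n-1,k-1). LHS = 5·4368 = 21,840; RHS = 15·1365 = 20,475.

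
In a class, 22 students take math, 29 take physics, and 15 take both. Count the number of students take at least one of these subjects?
36

Solution: |A∪B| = |A|+|B|-|A∩B| = 22+29-15 = 36.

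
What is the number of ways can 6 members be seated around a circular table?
Circular arrangements: (6-1)! = 120.
Final answer: 120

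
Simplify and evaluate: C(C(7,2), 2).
C(7,2) = 21, then C(21, 2) = 210.
Final answer: 210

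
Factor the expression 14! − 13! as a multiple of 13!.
13 × 13! = 80,951,270,400

Reasoning: 14! − 13! = 14·13! − 13! = (14 − 1)·13! = 13 × 13! = 80,951,270,400.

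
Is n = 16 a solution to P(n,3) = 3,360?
Yes

P(16,3) = 16·15·14 = 3,360, which equals 3,360.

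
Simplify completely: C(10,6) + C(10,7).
330

Explanation: By Pascal's identity: C(11,7) = 330.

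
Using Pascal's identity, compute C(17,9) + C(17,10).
43,758

C(17,9) + C(17,10) = C(18,10) = 43,758.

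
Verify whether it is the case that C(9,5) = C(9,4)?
Symmetry C(n,k) = C(n,n-k): C(9,5) = 126 and C(9,4) = 126. Both sides agree, so the statement holds.
Final answer: True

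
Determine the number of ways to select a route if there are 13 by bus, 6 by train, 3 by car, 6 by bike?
28

Reasoning: By the addition principle: 13 + 6 + 3 + 6 = 28.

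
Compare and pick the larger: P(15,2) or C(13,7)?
P(15,2)=210, C(13,7)=1,716.

Answer: C(13,7)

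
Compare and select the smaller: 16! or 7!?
7!

Reasoning: 16!=20,922,789,888,000, 7!=5,040. 16! > 7!.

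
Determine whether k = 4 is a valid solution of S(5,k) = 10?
Yes

Solution: S(5,4) = 4·S(4,4) + S(4,3) = 4·1 + 6 = 10, which equals 10.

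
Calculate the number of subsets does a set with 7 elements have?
128

Explanation: Each element can be included or excluded: 2^7 = 128.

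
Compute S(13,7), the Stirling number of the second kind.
Using the Stirling recurrence: S(n,k) = k·S(n-1,k) + S(n-1,k-1)
S(13,7) = 7·S(12,7) + S(12,6)
         = 7·627396 + 1323652
         = 4391772 + 1323652
         = 5,715,424

Answer: 5,715,424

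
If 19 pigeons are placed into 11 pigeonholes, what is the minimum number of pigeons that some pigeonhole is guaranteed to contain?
2

Working:
Pigeonhole: ⌈19/11⌉ = 2.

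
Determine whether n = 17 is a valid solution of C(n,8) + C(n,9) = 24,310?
No
C(17,8) + C(17,9) = 24,310 + 24,310 = 48,620, which does not equal 24,310.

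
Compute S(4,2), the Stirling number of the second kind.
7
Using the Stirling recurrence: S(n,k) = k·S(n-1,k) + S(n-1,k-1)
S(4,2) = 2·S(3,2) + S(3,1)
         = 2·3 + 1
         = 6 + 1
         = 7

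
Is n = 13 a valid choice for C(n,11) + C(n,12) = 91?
C(13,11) + C(13,12) = 78 + 13 = 91, which equals 91.

Answer: Yes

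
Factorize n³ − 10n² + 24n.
n(n − 4)(n − 6)
n³ − 10n² + 24n = n(n² − 10n + 24) = n(n − 4)(n − 6).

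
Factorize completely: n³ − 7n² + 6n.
n³ − 7n² + 6n = n(n² − 7n + 6) = n(n − 1)(n − 6).

Answer: n(n − 1)(n − 6)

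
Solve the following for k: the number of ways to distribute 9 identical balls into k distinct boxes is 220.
4

Reasoning: Stars and bars: the count is C(9+k−1, k−1), increasing in k. k=2: C(10,1) = 10, k=3: C(11,2) = 55, k=4: C(12,3) = 220 ✓. So k = 4.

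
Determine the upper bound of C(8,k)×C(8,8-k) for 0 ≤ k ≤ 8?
4,900

Solution: C(8,k)·C(8,8-k) = C(8,k)², maximised at the centre k = 4: C(8,4)² = 4,900.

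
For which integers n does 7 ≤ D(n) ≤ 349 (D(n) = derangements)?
4, 5, 6

Reasoning: Using D(n) = (n−1)[D(n−1) + D(n−2)] with D(1)=0, D(2)=1: D(3)=2; D(4)=9; D(5)=44; D(6)=265; D(7)=1,854. So valid n = 4, 5, 6.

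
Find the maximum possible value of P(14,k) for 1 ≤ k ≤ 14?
P(14,k) increases in k, so maximum at k = 14: 14! = 87,178,291,200.

Answer: 87,178,291,200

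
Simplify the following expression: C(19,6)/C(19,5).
7/3

Solution: C(n,k+1)/C(n,k) = (n−k)/(k+1). Here (19−5)/(5+1) = 14/6 = 7/3.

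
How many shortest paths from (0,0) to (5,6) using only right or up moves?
462

Reasoning: Choose 5 rights from 11 moves: C(11,5) = 462.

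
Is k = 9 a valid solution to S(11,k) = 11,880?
No

S(11,9) = 9·S(10,9) + S(10,8) = 9·45 + 750 = 1,155, which does not equal 11,880.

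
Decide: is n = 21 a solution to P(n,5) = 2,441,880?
Yes
P(21,5) = 21·20·19·18·17 = 2,441,880, which equals 2,441,880.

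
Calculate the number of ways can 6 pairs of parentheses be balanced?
132
Using the Catalan number formula: C_n = C(2n, n) / (n+1)
C_6 = C(12, 6) / (6+1)
     = 924 / 7
     = 132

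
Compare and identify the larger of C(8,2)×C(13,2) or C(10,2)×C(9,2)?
C(8,2)×C(13,2)
C(8,2)×C(13,2)=2,184, C(10,2)×C(9,2)=1,620.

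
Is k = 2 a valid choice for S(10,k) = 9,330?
No
S(10,2) = 2·S(9,2) + S(9,1) = 2·255 + 1 = 511, which does not equal 9,330.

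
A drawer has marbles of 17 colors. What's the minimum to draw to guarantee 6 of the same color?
86

Working:
Worst case: 5 of each = 85. One more: 86.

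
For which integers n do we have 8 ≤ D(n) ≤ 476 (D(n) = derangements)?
Using D(n) = (n−1)[D(n−1) + D(n−2)] with D(1)=0, D(2)=1: D(3)=2; D(4)=9; D(5)=44; D(6)=265; D(7)=1,854. So valid n = 4, 5, 6.

Answer: 4, 5, 6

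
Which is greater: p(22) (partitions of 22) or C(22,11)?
C(22,11)

Working:
Pentagonal recurrence p(n) = p(n−1) + p(n−2) − p(n−5) − p(n−7) + …: p(22) = p(21) + p(20) − p(17) − p(15) + p(10) + p(7) − p(0) = 792 + 627 − 297 − 176 + 42 + 15 − 1 = 1,002; C(22,11) = 705,432.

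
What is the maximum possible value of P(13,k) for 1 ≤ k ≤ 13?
6,227,020,800

Explanation: P(13,k) increases in k, so maximum at k = 13: 13! = 6,227,020,800.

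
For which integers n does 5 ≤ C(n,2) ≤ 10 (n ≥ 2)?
4, 5

C(3,2)=3; C(4,2)=6; C(5,2)=10; C(6,2)=15. So valid n = 4, 5.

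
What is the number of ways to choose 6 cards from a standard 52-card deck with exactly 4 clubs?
529,815

Reasoning: 13 clubs and 39 non-clubs: C(13,4) × C(39,2) = 715 × 741 = 529,815.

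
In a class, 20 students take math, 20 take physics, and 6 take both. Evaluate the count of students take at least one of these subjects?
34
|A∪B| = |A|+|B|-|A∩B| = 20+20-6 = 34.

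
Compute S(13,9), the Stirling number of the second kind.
Using the Stirling recurrence: S(n,k) = k·S(n-1,k) + S(n-1,k-1)
S(13,9) = 9·S(12,9) + S(12,8)
         = 9·22275 + 159027
         = 200475 + 159027
         = 359,502
Final answer: 359,502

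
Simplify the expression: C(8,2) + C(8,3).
84

Reasoning: By Pascal's identity: C(9,3) = 84.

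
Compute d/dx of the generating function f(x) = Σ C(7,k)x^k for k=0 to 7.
Σ k·C(7,k)x^(k-1) for k=1 to 7

Solution: Term-by-term differentiation gives Σ k·C(7,k)x^{k-1} for k=1 to 7.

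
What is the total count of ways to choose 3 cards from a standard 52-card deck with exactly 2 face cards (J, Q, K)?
12 face cards and 40 non-face cards: C(12,2) × C(40,1) = 66 × 40 = 2,640.

Answer: 2,640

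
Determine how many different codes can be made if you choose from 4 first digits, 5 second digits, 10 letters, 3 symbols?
600

Explanation: By the multiplication principle: 4 × 5 × 10 × 3 = 600.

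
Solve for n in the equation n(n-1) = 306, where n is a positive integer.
18

Solution: n² − n − 306 = 0, so n = (1 ± √(1 + 4·306))/2 = (1 ± √1,225)/2 = (1 ± 35)/2, i.e. n = 18 or n = -17. Taking the positive root, n = 18 (check: 18×17 = 306).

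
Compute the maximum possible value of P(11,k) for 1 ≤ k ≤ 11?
P(11,k) increases in k, so maximum at k = 11: 11! = 39,916,800.

Answer: 39,916,800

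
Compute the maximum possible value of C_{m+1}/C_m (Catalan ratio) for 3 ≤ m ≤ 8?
17/5

Explanation: C_{m+1}/C_m = 2(2m+1)/(m+2), which increases with m. Maximum at m = 8: 2·17/10 = 17/5.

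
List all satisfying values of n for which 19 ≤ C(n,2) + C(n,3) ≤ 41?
5, 6

C(4,2)+C(4,3)=10; C(5,2)+C(5,3)=20; C(6,2)+C(6,3)=35; C(7,2)+C(7,3)=56. So valid n = 5, 6.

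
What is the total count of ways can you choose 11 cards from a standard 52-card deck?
60,403,728,840

Reasoning: C(52,11) = 60,403,728,840.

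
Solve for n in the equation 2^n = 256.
8

Solution: 2^8 = 256, so n = 8.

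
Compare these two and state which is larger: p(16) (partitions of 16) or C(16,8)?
C(16,8)

Solution: Pentagonal recurrence p(n) = p(n−1) + p(n−2) − p(n−5) − p(n−7) + …: p(16) = p(15) + p(14) − p(11) − p(9) + p(4) + p(1) = 176 + 135 − 56 − 30 + 5 + 1 = 231; C(16,8) = 12,870.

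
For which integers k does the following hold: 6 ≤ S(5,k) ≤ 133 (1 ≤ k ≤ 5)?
2, 3, 4

Reasoning: S(5,1)=1; S(5,2)=15; S(5,3)=25; S(5,4)=10; S(5,5)=1. So valid k = 2, 3, 4.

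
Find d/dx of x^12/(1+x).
(12x^11(1+x) - x^12)/(1+x)²

Explanation: Quotient rule: [12x^{11}(1+x) - x^12]/(1+x)².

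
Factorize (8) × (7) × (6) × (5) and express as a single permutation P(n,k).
Product of 4 consecutive descending integers starting at 8: P(8,4) = 8!/4! = 1,680.

Answer: P(8,4) = 8!/(4)!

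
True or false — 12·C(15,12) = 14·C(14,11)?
False

Absorption identity k·C(n,k) = n·C(n-1,k-1). LHS = 12·455 = 5,460; RHS = 14·364 = 5,096.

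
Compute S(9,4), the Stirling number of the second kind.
Using the Stirling recurrence: S(n,k) = k·S(n-1,k) + S(n-1,k-1)
S(9,4) = 4·S(8,4) + S(8,3)
         = 4·1701 + 966
         = 6804 + 966
         = 7,770
Final answer: 7,770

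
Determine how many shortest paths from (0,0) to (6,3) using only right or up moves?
Choose 6 rights from 9 moves: C(9,6) = 84.

Answer: 84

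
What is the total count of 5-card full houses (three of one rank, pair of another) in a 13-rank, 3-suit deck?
468

Explanation: Triple rank: 13. Triple suits: C(3,3)=1. Pair rank: 12. Pair suits: C(3,2)=3. Total: 468.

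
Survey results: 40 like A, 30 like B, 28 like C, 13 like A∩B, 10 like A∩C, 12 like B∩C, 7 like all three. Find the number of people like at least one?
70

Solution: |A∪B∪C| = 40+30+28-13-10-12+7 = 70.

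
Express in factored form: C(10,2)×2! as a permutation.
C(10,2)×2! = [10!/(2!(8)!)]×2! = 10!/(8)! = P(10,2) = 90.

Answer: P(10,2)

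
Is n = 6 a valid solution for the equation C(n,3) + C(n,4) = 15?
No

Working:
C(6,3) + C(6,4) = 20 + 15 = 35, which does not equal 15.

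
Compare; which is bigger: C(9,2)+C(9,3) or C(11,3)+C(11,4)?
C(11,3)+C(11,4)

Reasoning: First=120, Second=495.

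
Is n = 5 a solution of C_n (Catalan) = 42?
Yes

Working:
C_5 = C(10,5)/(5+1) = 252/6 = 42, which equals 42.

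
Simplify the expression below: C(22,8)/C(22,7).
C(n,k+1)/C(n,k) = (n−k)/(k+1). Here (22−7)/(7+1) = 15/8 = 15/8.
Final answer: 15/8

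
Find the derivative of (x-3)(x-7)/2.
(2x - 10)/2
d/dx[(x-3)(x-7)] = (x-7) + (x-3) = 2x - 10. Dividing by 2 gives (2x - 10)/2.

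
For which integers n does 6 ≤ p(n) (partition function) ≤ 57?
5, 6, 7, 8, 9, 10, 11

Explanation: Tabulating p(n) via p(n) = p(n−1) + p(n−2) − p(n−5) − p(n−7) + …: p(4)=5; p(5)=7; p(6)=11; p(7)=15; p(8)=22; p(9)=30; p(10)=42; p(11)=56; p(12)=77. So valid n = 5, 6, 7, 8, 9, 10, 11.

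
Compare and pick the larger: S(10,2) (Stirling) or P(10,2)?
S(10,2)

Explanation: S(10,2) = 2·S(9,2) + S(9,1) = 2·255 + 1 = 511; P(10,2) = 90.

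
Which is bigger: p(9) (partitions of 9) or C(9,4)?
C(9,4)

Working:
Pentagonal recurrence p(n) = p(n−1) + p(n−2) − p(n−5) − p(n−7) + …: p(9) = p(8) + p(7) − p(4) − p(2) = 22 + 15 − 5 − 2 = 30; C(9,4) = 126.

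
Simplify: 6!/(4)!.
30

Solution: This equals 6×5 = 30.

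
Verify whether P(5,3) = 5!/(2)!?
True

Working:
Permutation formula P(n,k) = n!/(n-k)!: 5!/2! = 120/2 = 60 = P(5,3). The statement holds.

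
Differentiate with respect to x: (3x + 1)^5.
15(3x + 1)^4

Reasoning: Chain rule: 5(3x+1)^{4} × 3 = 15(3x+1)^{4}.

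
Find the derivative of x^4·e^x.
Product rule: d/dx[x^4]·e^x + x^4·d/dx[e^x] = 4x^{3}e^x + x^4e^x.

Answer: (4x^3 + x^4)e^x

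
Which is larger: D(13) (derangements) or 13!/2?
13!/2

Working:
D(13) = (13-1)·[D(12) + D(11)] = 12·[176,214,841 + 14,684,570] = 2,290,792,932; 13!/2 = 6,227,020,800/2 = 3,113,510,400.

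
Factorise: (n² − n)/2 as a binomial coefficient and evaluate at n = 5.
C(n,2); C(5,2) = 10

Working:
(n² − n)/2 = n(n−1)/2 = C(n,2). At n = 5: C(5,2) = 10.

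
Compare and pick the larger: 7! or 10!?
7!=5,040, 10!=3,628,800. 10! > 7!.
Final answer: 10!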